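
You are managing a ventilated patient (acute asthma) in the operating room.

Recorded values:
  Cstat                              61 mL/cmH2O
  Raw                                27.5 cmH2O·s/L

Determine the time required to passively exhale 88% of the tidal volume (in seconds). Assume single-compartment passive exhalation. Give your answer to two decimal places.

τ = R × C = 27.5 × 61 mL/cmH2O = 27.5 × 0.061 L/cmH2O = 1.678 s.
Exhaled fraction f = 1 − e^(−t/τ) → t = −τ·ln(1 − f) = −1.678·ln(0.12) = 3.558 s.

3.56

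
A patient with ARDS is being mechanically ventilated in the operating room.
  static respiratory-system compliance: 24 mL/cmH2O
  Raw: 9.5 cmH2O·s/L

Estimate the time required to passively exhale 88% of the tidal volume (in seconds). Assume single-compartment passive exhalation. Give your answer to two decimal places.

0.48

τ = R × C = 9.5 × 24 mL/cmH2O = 9.5 × 0.024 L/cmH2O = 0.228 s.
Exhaled fraction f = 1 − e^(−t/τ) → t = −τ·ln(1 − f) = −0.228·ln(0.12) = 0.4834 s.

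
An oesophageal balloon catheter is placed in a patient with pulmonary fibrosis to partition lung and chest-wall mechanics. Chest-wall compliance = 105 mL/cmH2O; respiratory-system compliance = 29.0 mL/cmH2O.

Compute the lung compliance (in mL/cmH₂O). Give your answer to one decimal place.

1/CL = 1/Crs − 1/Ccw.
1/CL = 1/29.0 − 1/105 = 0.02496.
CL = 40.064 mL/cmH2O.

40.1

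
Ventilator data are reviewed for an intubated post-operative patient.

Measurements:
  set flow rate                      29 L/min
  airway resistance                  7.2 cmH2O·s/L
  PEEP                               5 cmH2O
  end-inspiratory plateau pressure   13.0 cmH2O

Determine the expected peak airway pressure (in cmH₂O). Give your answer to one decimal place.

Flow: 29 L/min ÷ 60 = 0.4833 L/s.
PIP = Pplat + Raw × flow = 13.0 + 7.2 × 0.4833 = 13.0 + 3.48 = 16.48 cmH2O.

16.5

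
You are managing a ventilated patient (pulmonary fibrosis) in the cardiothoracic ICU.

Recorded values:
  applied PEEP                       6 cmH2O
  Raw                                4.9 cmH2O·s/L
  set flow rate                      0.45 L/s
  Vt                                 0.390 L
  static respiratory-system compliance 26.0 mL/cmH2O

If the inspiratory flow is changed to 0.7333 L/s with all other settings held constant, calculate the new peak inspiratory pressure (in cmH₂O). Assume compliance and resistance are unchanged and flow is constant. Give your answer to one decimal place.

24.6

PIP = Vt/C + R·V̇ + PEEP (constant-flow equation of motion).
Only the resistive term changes: ΔPIP = R × ΔV̇ = 4.9 × (0.7333 − 0.45) = 4.9 × 0.2833 = 1.388 cmH2O.
Original PIP = 390/26.0 + 4.9×0.45 + 6 = 23.205 cmH2O; new PIP = 23.205 + (1.388) = 24.593 cmH2O.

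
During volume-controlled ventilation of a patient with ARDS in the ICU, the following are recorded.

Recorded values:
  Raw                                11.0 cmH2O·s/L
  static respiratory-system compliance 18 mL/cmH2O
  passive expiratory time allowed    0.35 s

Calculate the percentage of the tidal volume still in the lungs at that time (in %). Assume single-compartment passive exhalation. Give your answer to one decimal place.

17.1

τ = R × C = 11.0 × 18 mL/cmH2O = 11.0 × 0.018 L/cmH2O = 0.198 s.
Passive exhalation: V(t)/V₀ = e^(−t/τ) = e^(−0.35/0.198) = 0.1707.
Fraction remaining = 0.1707 → 17.07%.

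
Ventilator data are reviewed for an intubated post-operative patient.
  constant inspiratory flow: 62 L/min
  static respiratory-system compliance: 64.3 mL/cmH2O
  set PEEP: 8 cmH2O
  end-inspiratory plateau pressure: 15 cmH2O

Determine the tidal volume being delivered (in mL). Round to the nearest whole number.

Vt = Cstat × (Pplat − PEEP) = 64.3 × (15 − 8) = 64.3 × 7.0 = 450.1 mL.

450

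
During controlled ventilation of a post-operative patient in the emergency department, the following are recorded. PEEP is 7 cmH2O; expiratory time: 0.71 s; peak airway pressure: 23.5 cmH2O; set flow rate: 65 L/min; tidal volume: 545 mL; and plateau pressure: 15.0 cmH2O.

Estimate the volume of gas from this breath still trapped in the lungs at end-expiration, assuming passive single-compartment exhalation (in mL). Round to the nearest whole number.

144

Flow: 65 L/min ÷ 60 = 1.0833 L/s.
R = (PIP − Pplat)/V̇ = (23.5 − 15.0) / 1.0833 = 8.5/1.0833 = 7.846 cmH2O·s/L.
C = Vt/(Pplat − PEEP) = 545.0 / (15.0 − 7) = 545.0/8.0 = 68.125 mL/cmH2O.
τ = R × C = 7.846 × 0.06813 L/cmH2O = 0.5345 s.
Fraction remaining = e^(−Te/τ) = e^(−0.71/0.5345) = 0.2649.
Trapped volume = 545.0 × 0.2649 = 144.37 mL.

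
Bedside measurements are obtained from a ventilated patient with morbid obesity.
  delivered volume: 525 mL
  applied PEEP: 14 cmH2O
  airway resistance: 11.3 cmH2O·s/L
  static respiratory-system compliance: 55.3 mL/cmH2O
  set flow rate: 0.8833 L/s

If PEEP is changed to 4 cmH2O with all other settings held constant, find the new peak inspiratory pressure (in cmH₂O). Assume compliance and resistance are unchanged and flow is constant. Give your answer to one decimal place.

23.5

PIP = Vt/C + R·V̇ + PEEP (constant-flow equation of motion).
Only the baseline term changes: ΔPIP = ΔPEEP = 4 − 14 = -10.0 cmH2O.
Original PIP = 525/55.3 + 11.3×0.8833 + 14 = 33.475 cmH2O; new PIP = 33.475 + (-10.0) = 23.475 cmH2O.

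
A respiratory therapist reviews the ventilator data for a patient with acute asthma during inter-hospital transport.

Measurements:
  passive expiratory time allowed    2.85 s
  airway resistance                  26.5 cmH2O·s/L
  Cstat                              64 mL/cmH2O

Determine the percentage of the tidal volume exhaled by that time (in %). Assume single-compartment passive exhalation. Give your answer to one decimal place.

τ = R × C = 26.5 × 64 mL/cmH2O = 26.5 × 0.064 L/cmH2O = 1.696 s.
Passive exhalation: V(t)/V₀ = e^(−t/τ) = e^(−2.85/1.696) = 0.1863.
Fraction exhaled = 1 − 0.1863 = 0.8137 → 81.37%.

81.4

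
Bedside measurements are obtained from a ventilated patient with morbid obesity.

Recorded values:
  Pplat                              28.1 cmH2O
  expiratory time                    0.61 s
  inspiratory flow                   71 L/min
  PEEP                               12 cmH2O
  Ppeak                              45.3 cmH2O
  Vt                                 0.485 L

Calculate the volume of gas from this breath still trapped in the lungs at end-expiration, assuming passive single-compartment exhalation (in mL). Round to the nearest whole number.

120

Flow: 71 L/min ÷ 60 = 1.1833 L/s.
R = (PIP − Pplat)/V̇ = (45.3 − 28.1) / 1.1833 = 17.2/1.1833 = 14.536 cmH2O·s/L.
C = Vt/(Pplat − PEEP) = 485.0 / (28.1 − 12) = 485.0/16.1 = 30.124 mL/cmH2O.
τ = R × C = 14.536 × 0.03012 L/cmH2O = 0.4378 s.
Fraction remaining = e^(−Te/τ) = e^(−0.61/0.4378) = 0.2482.
Trapped volume = 485.0 × 0.2482 = 120.38 mL.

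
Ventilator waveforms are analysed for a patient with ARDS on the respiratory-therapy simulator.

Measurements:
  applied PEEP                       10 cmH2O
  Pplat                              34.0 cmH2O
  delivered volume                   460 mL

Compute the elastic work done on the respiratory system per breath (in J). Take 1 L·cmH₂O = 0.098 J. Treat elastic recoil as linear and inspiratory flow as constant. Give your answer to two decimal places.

Elastic work ≈ ½ × (Pplat − PEEP) × Vt = 0.5 × (34.0 − 10) × 0.460 L = 0.5 × 24.0 × 0.460 = 5.52 L·cmH2O.
× 0.098 J/(L·cmH2O) → 0.541 J.

0.54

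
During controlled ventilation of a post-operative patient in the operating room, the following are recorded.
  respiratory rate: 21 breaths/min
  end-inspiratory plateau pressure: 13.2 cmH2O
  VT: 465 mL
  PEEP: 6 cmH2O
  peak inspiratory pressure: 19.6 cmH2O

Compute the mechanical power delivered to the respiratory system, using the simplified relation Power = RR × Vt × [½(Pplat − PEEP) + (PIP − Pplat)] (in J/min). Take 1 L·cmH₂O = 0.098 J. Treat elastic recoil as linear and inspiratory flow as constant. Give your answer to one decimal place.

9.6

Per-breath work = Vt × [½(Pplat−PEEP) + (PIP−Pplat)] = 0.465 × [0.5×7.2 + 6.4] = 0.465 × 10.0 = 4.65 L·cmH2O.
Power = 21 × 4.65 = 97.65 L·cmH2O/min.
× 0.098 J/(L·cmH2O) → 9.57 J/min.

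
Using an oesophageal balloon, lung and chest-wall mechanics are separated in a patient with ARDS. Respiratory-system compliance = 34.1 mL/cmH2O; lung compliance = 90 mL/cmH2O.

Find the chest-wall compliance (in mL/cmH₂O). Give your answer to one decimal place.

54.9

1/Ccw = 1/Crs − 1/CL.
1/Ccw = 1/34.1 − 1/90 = 0.01821.
Ccw = 54.915 mL/cmH2O.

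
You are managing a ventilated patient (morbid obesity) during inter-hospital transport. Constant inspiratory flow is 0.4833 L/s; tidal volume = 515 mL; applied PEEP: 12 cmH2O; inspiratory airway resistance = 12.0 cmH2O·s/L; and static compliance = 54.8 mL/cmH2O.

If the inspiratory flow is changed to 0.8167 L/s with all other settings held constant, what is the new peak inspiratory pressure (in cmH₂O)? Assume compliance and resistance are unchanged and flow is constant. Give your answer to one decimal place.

31.2

PIP = Vt/C + R·V̇ + PEEP (constant-flow equation of motion).
Only the resistive term changes: ΔPIP = R × ΔV̇ = 12.0 × (0.8167 − 0.4833) = 12.0 × 0.3334 = 4.001 cmH2O.
Original PIP = 515/54.8 + 12.0×0.4833 + 12 = 27.197 cmH2O; new PIP = 27.197 + (4.001) = 31.198 cmH2O.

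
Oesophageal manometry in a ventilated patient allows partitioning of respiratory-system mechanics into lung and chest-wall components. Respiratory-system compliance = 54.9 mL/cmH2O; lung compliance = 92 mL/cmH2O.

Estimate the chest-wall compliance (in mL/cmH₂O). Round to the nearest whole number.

1/Ccw = 1/Crs − 1/CL.
1/Ccw = 1/54.9 − 1/92 = 0.007345.
Ccw = 136.15 mL/cmH2O.

136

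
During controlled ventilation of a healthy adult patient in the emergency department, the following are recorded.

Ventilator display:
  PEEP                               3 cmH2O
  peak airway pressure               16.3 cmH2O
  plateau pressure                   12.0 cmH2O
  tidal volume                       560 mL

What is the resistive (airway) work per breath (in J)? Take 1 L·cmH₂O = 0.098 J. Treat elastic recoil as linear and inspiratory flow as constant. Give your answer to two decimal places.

0.24

With constant inspiratory flow the resistive pressure is constant at PIP − Pplat = 16.3 − 12.0 = 4.3 cmH2O, so resistive work = 4.3 × 0.560 = 2.408 L·cmH2O.
× 0.098 J/(L·cmH2O) → 0.236 J.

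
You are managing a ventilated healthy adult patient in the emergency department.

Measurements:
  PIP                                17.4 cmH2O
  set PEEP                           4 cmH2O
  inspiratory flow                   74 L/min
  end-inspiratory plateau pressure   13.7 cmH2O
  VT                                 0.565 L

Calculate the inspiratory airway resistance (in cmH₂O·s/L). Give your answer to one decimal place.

3.0

Flow: 74 L/min ÷ 60 = 1.2333 L/s.
Raw = (PIP − Pplat) / flow = (17.4 − 13.7) / 1.2333 = 3.7 / 1.2333 = 3.0 cmH2O·s/L.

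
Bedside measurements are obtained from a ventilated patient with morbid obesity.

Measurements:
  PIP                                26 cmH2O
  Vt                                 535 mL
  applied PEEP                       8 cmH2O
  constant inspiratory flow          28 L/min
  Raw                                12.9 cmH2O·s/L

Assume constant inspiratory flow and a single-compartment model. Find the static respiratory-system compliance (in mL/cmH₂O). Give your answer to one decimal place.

Flow: 28 L/min ÷ 60 = 0.4667 L/s.
Equation of motion (constant flow): PIP = Vt/C + R·V̇ + PEEP.
Vt/C = PIP − R·V̇ − PEEP = 26 − 12.9×0.4667 − 8 = 26 − 6.02 − 8 = 11.98 cmH2O.
C = Vt / 11.98 = 535 / 11.98 = 44.658 mL/cmH2O.

44.7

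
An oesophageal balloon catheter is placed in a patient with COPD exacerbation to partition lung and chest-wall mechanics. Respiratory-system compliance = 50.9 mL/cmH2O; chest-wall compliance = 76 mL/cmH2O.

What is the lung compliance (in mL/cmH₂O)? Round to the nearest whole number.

1/CL = 1/Crs − 1/Ccw.
1/CL = 1/50.9 − 1/76 = 0.006488.
CL = 154.13 mL/cmH2O.

154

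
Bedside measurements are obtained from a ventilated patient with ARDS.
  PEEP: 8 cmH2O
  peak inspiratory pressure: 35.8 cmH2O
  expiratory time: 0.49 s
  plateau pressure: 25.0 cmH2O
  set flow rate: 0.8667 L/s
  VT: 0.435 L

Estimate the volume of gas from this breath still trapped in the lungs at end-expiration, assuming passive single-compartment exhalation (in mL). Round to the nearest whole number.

R = (PIP − Pplat)/V̇ = (35.8 − 25.0) / 0.8667 = 10.8/0.8667 = 12.461 cmH2O·s/L.
C = Vt/(Pplat − PEEP) = 435.0 / (25.0 − 8) = 435.0/17.0 = 25.588 mL/cmH2O.
τ = R × C = 12.461 × 0.02559 L/cmH2O = 0.3189 s.
Fraction remaining = e^(−Te/τ) = e^(−0.49/0.3189) = 0.2151.
Trapped volume = 435.0 × 0.2151 = 93.569 mL.

94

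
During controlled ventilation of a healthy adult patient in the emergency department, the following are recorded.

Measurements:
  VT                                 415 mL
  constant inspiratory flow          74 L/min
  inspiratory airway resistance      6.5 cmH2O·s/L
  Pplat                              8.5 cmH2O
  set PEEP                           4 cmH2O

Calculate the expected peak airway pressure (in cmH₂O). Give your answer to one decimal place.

Flow: 74 L/min ÷ 60 = 1.2333 L/s.
PIP = Pplat + Raw × flow = 8.5 + 6.5 × 1.2333 = 8.5 + 8.016 = 16.516 cmH2O.

16.5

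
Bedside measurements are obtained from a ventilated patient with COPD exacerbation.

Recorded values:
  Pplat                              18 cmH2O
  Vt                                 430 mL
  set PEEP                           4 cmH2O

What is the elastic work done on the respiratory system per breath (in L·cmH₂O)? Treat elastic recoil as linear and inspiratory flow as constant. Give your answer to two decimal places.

Elastic work ≈ ½ × (Pplat − PEEP) × Vt = 0.5 × (18 − 4) × 0.430 L = 0.5 × 14.0 × 0.430 = 3.01 L·cmH2O.

3.01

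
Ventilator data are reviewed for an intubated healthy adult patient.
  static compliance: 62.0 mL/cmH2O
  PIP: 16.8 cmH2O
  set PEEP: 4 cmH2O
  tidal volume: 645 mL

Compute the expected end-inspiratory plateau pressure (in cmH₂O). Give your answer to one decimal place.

14.4

Pplat = PEEP + Vt / Cstat = 4 + 645 / 62.0 = 4 + 10.403 = 14.403 cmH2O.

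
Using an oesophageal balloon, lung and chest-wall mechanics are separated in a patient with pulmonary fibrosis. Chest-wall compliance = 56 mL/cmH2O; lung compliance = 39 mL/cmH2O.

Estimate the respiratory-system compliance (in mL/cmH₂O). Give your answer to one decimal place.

Lung and chest wall are elastances in series: 1/Crs = 1/CL + 1/Ccw.
1/Crs = 1/39 + 1/56 = 0.0435.
Crs = 22.989 mL/cmH2O.

23.0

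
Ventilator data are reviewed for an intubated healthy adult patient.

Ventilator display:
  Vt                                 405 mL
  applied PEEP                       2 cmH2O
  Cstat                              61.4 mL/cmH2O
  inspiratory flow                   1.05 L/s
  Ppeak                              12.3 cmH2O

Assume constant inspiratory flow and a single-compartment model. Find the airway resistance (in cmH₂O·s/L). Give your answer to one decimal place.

3.5

Equation of motion (constant flow): PIP = Vt/C + R·V̇ + PEEP.
R·V̇ = PIP − Vt/C − PEEP = 12.3 − 405/61.4 − 2 = 12.3 − 6.596 − 2 = 3.704 cmH2O.
R = 3.704 / 1.05 = 3.528 cmH2O·s/L.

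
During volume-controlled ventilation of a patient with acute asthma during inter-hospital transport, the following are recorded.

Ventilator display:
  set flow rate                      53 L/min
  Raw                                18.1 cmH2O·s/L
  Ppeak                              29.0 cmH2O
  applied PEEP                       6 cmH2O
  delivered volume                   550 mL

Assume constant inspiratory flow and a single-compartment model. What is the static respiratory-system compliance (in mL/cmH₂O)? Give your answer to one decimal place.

78.4

Flow: 53 L/min ÷ 60 = 0.8833 L/s.
Equation of motion (constant flow): PIP = Vt/C + R·V̇ + PEEP.
Vt/C = PIP − R·V̇ − PEEP = 29.0 − 18.1×0.8833 − 6 = 29.0 − 15.988 − 6 = 7.012 cmH2O.
C = Vt / 7.012 = 550 / 7.012 = 78.437 mL/cmH2O.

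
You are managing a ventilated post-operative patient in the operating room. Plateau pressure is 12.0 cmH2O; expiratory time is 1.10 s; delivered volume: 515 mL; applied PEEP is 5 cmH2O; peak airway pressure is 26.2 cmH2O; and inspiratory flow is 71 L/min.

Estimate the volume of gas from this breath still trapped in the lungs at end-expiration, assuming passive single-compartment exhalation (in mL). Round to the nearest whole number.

Flow: 71 L/min ÷ 60 = 1.1833 L/s.
R = (PIP − Pplat)/V̇ = (26.2 − 12.0) / 1.1833 = 14.2/1.1833 = 12.0 cmH2O·s/L.
C = Vt/(Pplat − PEEP) = 515.0 / (12.0 − 5) = 515.0/7.0 = 73.571 mL/cmH2O.
τ = R × C = 12.0 × 0.07357 L/cmH2O = 0.8828 s.
Fraction remaining = e^(−Te/τ) = e^(−1.10/0.8828) = 0.2876.
Trapped volume = 515.0 × 0.2876 = 148.11 mL.

148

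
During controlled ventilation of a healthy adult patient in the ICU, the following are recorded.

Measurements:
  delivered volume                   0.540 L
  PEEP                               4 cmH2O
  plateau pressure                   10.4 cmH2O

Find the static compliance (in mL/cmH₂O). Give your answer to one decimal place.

Cstat = Vt / (Pplat − PEEP) = 540 / (10.4 − 4) = 540 / 6.4 = 84.375 mL/cmH2O.

84.4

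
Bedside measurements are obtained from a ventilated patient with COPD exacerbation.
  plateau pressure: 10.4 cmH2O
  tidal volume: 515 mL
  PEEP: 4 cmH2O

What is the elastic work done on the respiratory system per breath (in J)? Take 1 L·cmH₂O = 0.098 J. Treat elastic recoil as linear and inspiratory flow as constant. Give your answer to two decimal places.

Elastic work ≈ ½ × (Pplat − PEEP) × Vt = 0.5 × (10.4 − 4) × 0.515 L = 0.5 × 6.4 × 0.515 = 1.648 L·cmH2O.
× 0.098 J/(L·cmH2O) → 0.1615 J.

0.16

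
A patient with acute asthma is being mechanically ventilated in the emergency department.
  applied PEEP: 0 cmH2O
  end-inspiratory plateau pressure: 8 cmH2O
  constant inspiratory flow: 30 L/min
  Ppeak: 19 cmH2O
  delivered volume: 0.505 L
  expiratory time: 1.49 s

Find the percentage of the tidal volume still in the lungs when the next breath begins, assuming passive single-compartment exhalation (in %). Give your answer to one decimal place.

Flow: 30 L/min ÷ 60 = 0.5 L/s.
R = (PIP − Pplat)/V̇ = (19 − 8) / 0.5 = 11.0/0.5 = 22.0 cmH2O·s/L.
C = Vt/(Pplat − PEEP) = 505.0 / (8 − 0) = 505.0/8.0 = 63.125 mL/cmH2O.
τ = R × C = 22.0 × 0.06313 L/cmH2O = 1.389 s.
Fraction remaining at end-expiration = e^(−Te/τ) = e^(−1.49/1.389) = 0.3421 → 34.21%.

34.2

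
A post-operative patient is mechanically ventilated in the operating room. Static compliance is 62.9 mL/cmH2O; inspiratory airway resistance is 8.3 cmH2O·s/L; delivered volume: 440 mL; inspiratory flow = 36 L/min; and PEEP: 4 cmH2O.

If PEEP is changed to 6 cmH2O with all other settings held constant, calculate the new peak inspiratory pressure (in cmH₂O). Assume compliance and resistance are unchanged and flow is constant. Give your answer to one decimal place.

18.0

Flow: 36 L/min ÷ 60 = 0.6 L/s.
PIP = Vt/C + R·V̇ + PEEP (constant-flow equation of motion).
Only the baseline term changes: ΔPIP = ΔPEEP = 6 − 4 = 2.0 cmH2O.
Original PIP = 440/62.9 + 8.3×0.6 + 4 = 15.975 cmH2O; new PIP = 15.975 + (2.0) = 17.975 cmH2O.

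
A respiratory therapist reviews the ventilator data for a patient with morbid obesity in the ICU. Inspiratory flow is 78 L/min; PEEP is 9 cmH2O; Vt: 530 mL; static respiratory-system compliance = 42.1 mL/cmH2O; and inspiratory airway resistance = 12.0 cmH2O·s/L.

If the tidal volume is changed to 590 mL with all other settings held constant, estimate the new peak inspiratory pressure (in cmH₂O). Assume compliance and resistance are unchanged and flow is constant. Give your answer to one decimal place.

38.6

Flow: 78 L/min ÷ 60 = 1.3 L/s.
PIP = Vt/C + R·V̇ + PEEP (constant-flow equation of motion).
Only the elastic term changes: ΔPIP = ΔVt / C = (590 − 530) / 42.1 = 1.425 cmH2O.
Original PIP = 530/42.1 + 12.0×1.3 + 9 = 37.189 cmH2O; new PIP = 37.189 + (1.425) = 38.614 cmH2O.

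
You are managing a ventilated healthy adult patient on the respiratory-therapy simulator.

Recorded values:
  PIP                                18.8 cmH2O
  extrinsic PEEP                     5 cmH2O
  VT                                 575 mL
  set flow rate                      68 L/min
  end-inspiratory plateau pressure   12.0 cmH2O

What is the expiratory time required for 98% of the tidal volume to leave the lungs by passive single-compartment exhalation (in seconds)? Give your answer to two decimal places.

Flow: 68 L/min ÷ 60 = 1.1333 L/s.
R = (PIP − Pplat)/V̇ = (18.8 − 12.0) / 1.1333 = 6.8/1.1333 = 6.0 cmH2O·s/L.
C = Vt/(Pplat − PEEP) = 575.0 / (12.0 − 5) = 575.0/7.0 = 82.143 mL/cmH2O.
τ = R × C = 6.0 × 0.08214 L/cmH2O = 0.4928 s.
t = −τ·ln(1 − 0.98) = −0.4928·ln(0.02) = 1.928 s.

1.93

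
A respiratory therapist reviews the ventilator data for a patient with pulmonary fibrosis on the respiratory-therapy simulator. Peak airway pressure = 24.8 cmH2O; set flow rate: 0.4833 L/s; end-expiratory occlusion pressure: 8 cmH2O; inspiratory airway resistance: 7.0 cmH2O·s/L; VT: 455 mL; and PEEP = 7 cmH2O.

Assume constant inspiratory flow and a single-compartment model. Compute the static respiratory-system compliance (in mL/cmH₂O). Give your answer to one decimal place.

Total PEEP = 8 cmH2O (set 7 + intrinsic 1); this is the baseline alveolar pressure.
Equation of motion (constant flow): PIP = Vt/C + R·V̇ + PEEP.
Vt/C = PIP − R·V̇ − PEEP = 24.8 − 7.0×0.4833 − 8 = 24.8 − 3.383 − 8 = 13.417 cmH2O.
C = Vt / 13.417 = 455 / 13.417 = 33.912 mL/cmH2O.

33.9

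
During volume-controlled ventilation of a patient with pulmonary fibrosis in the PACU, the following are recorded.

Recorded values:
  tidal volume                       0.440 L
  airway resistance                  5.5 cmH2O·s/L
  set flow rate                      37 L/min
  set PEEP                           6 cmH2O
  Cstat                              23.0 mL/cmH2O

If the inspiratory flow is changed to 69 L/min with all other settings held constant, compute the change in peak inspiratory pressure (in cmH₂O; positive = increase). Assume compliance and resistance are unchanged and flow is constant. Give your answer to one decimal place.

2.9

Flow: 37 L/min ÷ 60 = 0.6167 L/s.
New flow: 69 L/min ÷ 60 = 1.15 L/s.
PIP = Vt/C + R·V̇ + PEEP (constant-flow equation of motion).
Only the resistive term changes: ΔPIP = R × ΔV̇ = 5.5 × (1.15 − 0.6167) = 5.5 × 0.5333 = 2.933 cmH2O.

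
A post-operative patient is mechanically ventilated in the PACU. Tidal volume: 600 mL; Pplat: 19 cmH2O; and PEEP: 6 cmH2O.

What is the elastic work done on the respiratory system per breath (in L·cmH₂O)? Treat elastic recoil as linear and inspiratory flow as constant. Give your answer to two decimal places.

3.90

Elastic work ≈ ½ × (Pplat − PEEP) × Vt = 0.5 × (19 − 6) × 0.600 L = 0.5 × 13.0 × 0.600 = 3.9 L·cmH2O.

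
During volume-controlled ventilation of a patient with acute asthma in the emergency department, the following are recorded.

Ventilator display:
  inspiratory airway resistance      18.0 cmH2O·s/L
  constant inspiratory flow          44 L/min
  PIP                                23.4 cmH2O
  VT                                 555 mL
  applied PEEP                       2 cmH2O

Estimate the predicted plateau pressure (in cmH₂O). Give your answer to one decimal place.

Flow: 44 L/min ÷ 60 = 0.7333 L/s.
Pplat = PIP − Raw × flow = 23.4 − 18.0 × 0.7333 = 23.4 − 13.199 = 10.201 cmH2O.

10.2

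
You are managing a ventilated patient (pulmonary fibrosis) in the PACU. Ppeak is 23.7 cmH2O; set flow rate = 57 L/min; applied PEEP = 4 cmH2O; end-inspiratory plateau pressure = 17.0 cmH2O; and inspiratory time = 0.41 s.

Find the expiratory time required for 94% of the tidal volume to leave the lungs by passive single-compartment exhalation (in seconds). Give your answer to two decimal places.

0.59

Flow: 57 L/min ÷ 60 = 0.95 L/s.
Vt = flow × Ti = 0.95 L/s × 0.41 s × 1000 mL/L = 389.5 mL.
R = (PIP − Pplat)/V̇ = (23.7 − 17.0) / 0.95 = 6.7/0.95 = 7.053 cmH2O·s/L.
C = Vt/(Pplat − PEEP) = 389.5 / (17.0 − 4) = 389.5/13.0 = 29.962 mL/cmH2O.
τ = R × C = 7.053 × 0.02996 L/cmH2O = 0.2113 s.
t = −τ·ln(1 − 0.94) = −0.2113·ln(0.06) = 0.5945 s.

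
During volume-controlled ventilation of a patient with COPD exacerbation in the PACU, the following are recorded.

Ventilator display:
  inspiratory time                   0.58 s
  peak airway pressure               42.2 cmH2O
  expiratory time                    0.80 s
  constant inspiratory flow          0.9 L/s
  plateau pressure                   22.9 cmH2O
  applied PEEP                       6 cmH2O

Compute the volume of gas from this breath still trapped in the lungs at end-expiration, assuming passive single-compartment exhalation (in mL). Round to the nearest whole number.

156

Vt = flow × Ti = 0.9 L/s × 0.58 s × 1000 mL/L = 522.0 mL.
R = (PIP − Pplat)/V̇ = (42.2 − 22.9) / 0.9 = 19.3/0.9 = 21.444 cmH2O·s/L.
C = Vt/(Pplat − PEEP) = 522.0 / (22.9 − 6) = 522.0/16.9 = 30.888 mL/cmH2O.
τ = R × C = 21.444 × 0.03089 L/cmH2O = 0.6624 s.
Fraction remaining = e^(−Te/τ) = e^(−0.80/0.6624) = 0.2989.
Trapped volume = 522.0 × 0.2989 = 156.03 mL.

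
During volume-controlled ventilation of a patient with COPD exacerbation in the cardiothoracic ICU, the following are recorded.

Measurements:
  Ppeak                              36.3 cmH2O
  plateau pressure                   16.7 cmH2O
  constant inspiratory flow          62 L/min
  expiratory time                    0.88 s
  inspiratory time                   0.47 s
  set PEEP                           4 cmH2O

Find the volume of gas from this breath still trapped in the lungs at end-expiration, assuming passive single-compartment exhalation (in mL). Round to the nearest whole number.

144

Flow: 62 L/min ÷ 60 = 1.0333 L/s.
Vt = flow × Ti = 1.0333 L/s × 0.47 s × 1000 mL/L = 485.65 mL.
R = (PIP − Pplat)/V̇ = (36.3 − 16.7) / 1.0333 = 19.6/1.0333 = 18.968 cmH2O·s/L.
C = Vt/(Pplat − PEEP) = 485.65 / (16.7 − 4) = 485.65/12.7 = 38.24 mL/cmH2O.
τ = R × C = 18.968 × 0.03824 L/cmH2O = 0.7253 s.
Fraction remaining = e^(−Te/τ) = e^(−0.88/0.7253) = 0.2972.
Trapped volume = 485.65 × 0.2972 = 144.34 mL.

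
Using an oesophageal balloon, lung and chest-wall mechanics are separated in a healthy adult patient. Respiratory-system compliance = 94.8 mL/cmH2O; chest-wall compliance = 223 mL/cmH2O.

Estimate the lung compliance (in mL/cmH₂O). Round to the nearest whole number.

1/CL = 1/Crs − 1/Ccw.
1/CL = 1/94.8 − 1/223 = 0.006064.
CL = 164.91 mL/cmH2O.

165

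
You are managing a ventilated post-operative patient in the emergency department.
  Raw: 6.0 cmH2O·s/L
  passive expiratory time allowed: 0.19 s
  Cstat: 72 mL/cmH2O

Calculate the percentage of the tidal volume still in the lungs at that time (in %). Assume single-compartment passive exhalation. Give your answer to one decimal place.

τ = R × C = 6.0 × 72 mL/cmH2O = 6.0 × 0.072 L/cmH2O = 0.432 s.
Passive exhalation: V(t)/V₀ = e^(−t/τ) = e^(−0.19/0.432) = 0.6442.
Fraction remaining = 0.6442 → 64.42%.

64.4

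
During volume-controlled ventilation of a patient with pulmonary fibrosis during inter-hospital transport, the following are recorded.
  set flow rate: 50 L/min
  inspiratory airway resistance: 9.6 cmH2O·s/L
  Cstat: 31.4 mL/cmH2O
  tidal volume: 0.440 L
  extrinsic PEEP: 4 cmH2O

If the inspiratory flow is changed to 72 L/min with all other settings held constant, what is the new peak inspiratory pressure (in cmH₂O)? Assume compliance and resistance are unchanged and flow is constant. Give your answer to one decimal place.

29.5

Flow: 50 L/min ÷ 60 = 0.8333 L/s.
New flow: 72 L/min ÷ 60 = 1.2 L/s.
PIP = Vt/C + R·V̇ + PEEP (constant-flow equation of motion).
Only the resistive term changes: ΔPIP = R × ΔV̇ = 9.6 × (1.2 − 0.8333) = 9.6 × 0.3667 = 3.52 cmH2O.
Original PIP = 440/31.4 + 9.6×0.8333 + 4 = 26.012 cmH2O; new PIP = 26.012 + (3.52) = 29.532 cmH2O.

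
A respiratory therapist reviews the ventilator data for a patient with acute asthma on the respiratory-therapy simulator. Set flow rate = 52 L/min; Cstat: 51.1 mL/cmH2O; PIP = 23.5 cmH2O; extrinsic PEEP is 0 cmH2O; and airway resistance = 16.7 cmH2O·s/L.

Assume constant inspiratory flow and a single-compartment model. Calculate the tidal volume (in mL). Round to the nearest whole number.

Flow: 52 L/min ÷ 60 = 0.8667 L/s.
Equation of motion (constant flow): PIP = Vt/C + R·V̇ + PEEP.
Vt/C = PIP − R·V̇ − PEEP = 23.5 − 14.474 − 0 = 9.026 cmH2O.
Vt = C × 9.026 = 51.1 × 9.026 = 461.23 mL.

461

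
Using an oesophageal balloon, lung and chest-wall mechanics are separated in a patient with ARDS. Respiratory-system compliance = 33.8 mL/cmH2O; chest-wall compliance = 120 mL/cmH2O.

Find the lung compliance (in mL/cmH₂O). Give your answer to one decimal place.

47.1

1/CL = 1/Crs − 1/Ccw.
1/CL = 1/33.8 − 1/120 = 0.02125.
CL = 47.059 mL/cmH2O.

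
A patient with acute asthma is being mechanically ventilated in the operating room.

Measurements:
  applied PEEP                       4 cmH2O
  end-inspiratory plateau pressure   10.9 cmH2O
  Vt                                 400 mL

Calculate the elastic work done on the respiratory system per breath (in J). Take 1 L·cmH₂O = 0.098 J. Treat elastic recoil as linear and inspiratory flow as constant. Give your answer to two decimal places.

0.14

Elastic work ≈ ½ × (Pplat − PEEP) × Vt = 0.5 × (10.9 − 4) × 0.400 L = 0.5 × 6.9 × 0.400 = 1.38 L·cmH2O.
× 0.098 J/(L·cmH2O) → 0.1352 J.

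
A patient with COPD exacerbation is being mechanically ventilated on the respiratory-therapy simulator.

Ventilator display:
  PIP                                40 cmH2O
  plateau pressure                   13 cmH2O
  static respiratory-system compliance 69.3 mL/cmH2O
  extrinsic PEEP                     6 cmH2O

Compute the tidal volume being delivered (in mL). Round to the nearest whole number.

485

Vt = Cstat × (Pplat − PEEP) = 69.3 × (13 − 6) = 69.3 × 7.0 = 485.1 mL.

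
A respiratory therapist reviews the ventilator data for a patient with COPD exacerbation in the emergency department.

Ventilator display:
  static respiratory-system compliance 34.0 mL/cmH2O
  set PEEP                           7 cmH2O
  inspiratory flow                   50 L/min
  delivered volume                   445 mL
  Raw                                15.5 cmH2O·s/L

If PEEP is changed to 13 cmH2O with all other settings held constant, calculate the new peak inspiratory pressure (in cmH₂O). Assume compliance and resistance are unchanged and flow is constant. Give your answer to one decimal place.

39.0

Flow: 50 L/min ÷ 60 = 0.8333 L/s.
PIP = Vt/C + R·V̇ + PEEP (constant-flow equation of motion).
Only the baseline term changes: ΔPIP = ΔPEEP = 13 − 7 = 6.0 cmH2O.
Original PIP = 445/34.0 + 15.5×0.8333 + 7 = 33.004 cmH2O; new PIP = 33.004 + (6.0) = 39.004 cmH2O.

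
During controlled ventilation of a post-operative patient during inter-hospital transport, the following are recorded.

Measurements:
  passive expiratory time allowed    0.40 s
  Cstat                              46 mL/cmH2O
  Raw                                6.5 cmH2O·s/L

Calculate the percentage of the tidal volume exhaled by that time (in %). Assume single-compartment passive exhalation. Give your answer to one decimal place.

73.8

τ = R × C = 6.5 × 46 mL/cmH2O = 6.5 × 0.046 L/cmH2O = 0.299 s.
Passive exhalation: V(t)/V₀ = e^(−t/τ) = e^(−0.40/0.299) = 0.2624.
Fraction exhaled = 1 − 0.2624 = 0.7376 → 73.76%.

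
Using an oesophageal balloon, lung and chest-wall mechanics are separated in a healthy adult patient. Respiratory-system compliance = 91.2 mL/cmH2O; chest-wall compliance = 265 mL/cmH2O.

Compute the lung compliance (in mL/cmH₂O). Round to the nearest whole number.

139

1/CL = 1/Crs − 1/Ccw.
1/CL = 1/91.2 − 1/265 = 0.007191.
CL = 139.06 mL/cmH2O.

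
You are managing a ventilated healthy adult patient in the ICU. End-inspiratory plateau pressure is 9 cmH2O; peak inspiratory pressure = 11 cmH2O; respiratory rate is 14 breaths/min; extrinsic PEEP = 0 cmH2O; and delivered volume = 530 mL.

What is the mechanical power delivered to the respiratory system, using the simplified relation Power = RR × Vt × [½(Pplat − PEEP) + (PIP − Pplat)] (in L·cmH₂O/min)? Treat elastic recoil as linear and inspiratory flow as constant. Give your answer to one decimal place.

Per-breath work = Vt × [½(Pplat−PEEP) + (PIP−Pplat)] = 0.530 × [0.5×9.0 + 2.0] = 0.530 × 6.5 = 3.445 L·cmH2O.
Power = 14 × 3.445 = 48.23 L·cmH2O/min.

48.2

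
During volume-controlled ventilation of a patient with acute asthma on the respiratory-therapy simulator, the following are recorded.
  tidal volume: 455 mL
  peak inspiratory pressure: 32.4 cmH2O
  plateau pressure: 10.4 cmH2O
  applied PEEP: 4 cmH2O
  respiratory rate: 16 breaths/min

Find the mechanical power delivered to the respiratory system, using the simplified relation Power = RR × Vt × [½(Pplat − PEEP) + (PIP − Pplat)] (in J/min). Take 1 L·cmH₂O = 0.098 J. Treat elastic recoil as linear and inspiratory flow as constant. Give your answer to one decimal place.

18.0

Per-breath work = Vt × [½(Pplat−PEEP) + (PIP−Pplat)] = 0.455 × [0.5×6.4 + 22.0] = 0.455 × 25.2 = 11.466 L·cmH2O.
Power = 16 × 11.466 = 183.46 L·cmH2O/min.
× 0.098 J/(L·cmH2O) → 17.979 J/min.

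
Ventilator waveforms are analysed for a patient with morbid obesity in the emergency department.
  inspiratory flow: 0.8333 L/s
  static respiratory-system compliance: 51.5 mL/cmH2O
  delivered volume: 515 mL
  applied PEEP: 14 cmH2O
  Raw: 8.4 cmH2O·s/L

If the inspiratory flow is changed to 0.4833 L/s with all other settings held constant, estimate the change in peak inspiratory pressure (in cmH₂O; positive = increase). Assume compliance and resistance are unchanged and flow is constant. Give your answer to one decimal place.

PIP = Vt/C + R·V̇ + PEEP (constant-flow equation of motion).
Only the resistive term changes: ΔPIP = R × ΔV̇ = 8.4 × (0.4833 − 0.8333) = 8.4 × -0.35 = -2.94 cmH2O.

-2.9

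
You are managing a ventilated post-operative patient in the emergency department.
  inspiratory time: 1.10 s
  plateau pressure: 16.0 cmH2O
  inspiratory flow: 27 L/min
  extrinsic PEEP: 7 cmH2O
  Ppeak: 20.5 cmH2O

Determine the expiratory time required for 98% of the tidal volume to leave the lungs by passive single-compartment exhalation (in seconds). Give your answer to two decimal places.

Flow: 27 L/min ÷ 60 = 0.45 L/s.
Vt = flow × Ti = 0.45 L/s × 1.10 s × 1000 mL/L = 495.0 mL.
R = (PIP − Pplat)/V̇ = (20.5 − 16.0) / 0.45 = 4.5/0.45 = 10.0 cmH2O·s/L.
C = Vt/(Pplat − PEEP) = 495.0 / (16.0 − 7) = 495.0/9.0 = 55.0 mL/cmH2O.
τ = R × C = 10.0 × 0.055 L/cmH2O = 0.55 s.
t = −τ·ln(1 − 0.98) = −0.55·ln(0.02) = 2.152 s.

2.15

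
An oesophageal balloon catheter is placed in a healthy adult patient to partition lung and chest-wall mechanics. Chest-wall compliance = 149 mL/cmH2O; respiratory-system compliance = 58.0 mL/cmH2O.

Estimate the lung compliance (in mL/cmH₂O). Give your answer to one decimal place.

95.0

1/CL = 1/Crs − 1/Ccw.
1/CL = 1/58.0 − 1/149 = 0.01053.
CL = 94.967 mL/cmH2O.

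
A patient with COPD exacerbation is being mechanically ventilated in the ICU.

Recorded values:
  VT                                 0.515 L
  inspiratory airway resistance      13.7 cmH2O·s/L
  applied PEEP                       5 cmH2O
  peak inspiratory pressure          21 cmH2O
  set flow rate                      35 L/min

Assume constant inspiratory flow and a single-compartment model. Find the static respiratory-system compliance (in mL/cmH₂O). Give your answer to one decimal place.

64.3

Flow: 35 L/min ÷ 60 = 0.5833 L/s.
Equation of motion (constant flow): PIP = Vt/C + R·V̇ + PEEP.
Vt/C = PIP − R·V̇ − PEEP = 21 − 13.7×0.5833 − 5 = 21 − 7.991 − 5 = 8.009 cmH2O.
C = Vt / 8.009 = 515 / 8.009 = 64.303 mL/cmH2O.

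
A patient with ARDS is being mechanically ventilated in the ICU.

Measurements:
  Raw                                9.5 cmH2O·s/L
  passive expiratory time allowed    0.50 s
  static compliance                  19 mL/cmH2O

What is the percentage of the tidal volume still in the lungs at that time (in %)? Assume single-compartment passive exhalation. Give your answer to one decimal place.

τ = R × C = 9.5 × 19 mL/cmH2O = 9.5 × 0.019 L/cmH2O = 0.1805 s.
Passive exhalation: V(t)/V₀ = e^(−t/τ) = e^(−0.50/0.1805) = 0.06266.
Fraction remaining = 0.06266 → 6.266%.

6.3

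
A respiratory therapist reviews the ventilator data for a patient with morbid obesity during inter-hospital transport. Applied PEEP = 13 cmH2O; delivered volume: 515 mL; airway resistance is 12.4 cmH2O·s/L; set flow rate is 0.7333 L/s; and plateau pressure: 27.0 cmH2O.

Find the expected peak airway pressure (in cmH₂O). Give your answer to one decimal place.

PIP = Pplat + Raw × flow = 27.0 + 12.4 × 0.7333 = 27.0 + 9.093 = 36.093 cmH2O.

36.1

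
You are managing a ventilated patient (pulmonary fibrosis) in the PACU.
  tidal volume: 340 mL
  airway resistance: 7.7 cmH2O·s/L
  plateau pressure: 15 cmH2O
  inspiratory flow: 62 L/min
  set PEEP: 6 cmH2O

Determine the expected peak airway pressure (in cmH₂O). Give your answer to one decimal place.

Flow: 62 L/min ÷ 60 = 1.0333 L/s.
PIP = Pplat + Raw × flow = 15 + 7.7 × 1.0333 = 15 + 7.956 = 22.956 cmH2O.

23.0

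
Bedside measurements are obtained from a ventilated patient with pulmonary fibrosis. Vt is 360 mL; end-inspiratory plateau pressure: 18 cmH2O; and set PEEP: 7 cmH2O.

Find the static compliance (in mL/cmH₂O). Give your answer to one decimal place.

Cstat = Vt / (Pplat − PEEP) = 360 / (18 − 7) = 360 / 11.0 = 32.727 mL/cmH2O.

32.7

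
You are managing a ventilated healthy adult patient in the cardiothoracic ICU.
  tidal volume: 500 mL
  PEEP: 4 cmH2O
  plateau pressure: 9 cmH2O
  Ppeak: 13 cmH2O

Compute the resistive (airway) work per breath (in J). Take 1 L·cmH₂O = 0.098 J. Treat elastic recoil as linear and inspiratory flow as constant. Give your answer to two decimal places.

With constant inspiratory flow the resistive pressure is constant at PIP − Pplat = 13 − 9 = 4.0 cmH2O, so resistive work = 4.0 × 0.500 = 2.0 L·cmH2O.
× 0.098 J/(L·cmH2O) → 0.196 J.

0.20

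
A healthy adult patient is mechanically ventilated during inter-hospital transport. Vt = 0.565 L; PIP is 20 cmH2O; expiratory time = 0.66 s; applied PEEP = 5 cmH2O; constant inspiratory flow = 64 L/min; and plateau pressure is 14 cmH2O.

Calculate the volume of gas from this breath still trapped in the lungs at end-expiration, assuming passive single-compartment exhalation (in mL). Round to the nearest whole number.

87

Flow: 64 L/min ÷ 60 = 1.0667 L/s.
R = (PIP − Pplat)/V̇ = (20 − 14) / 1.0667 = 6.0/1.0667 = 5.625 cmH2O·s/L.
C = Vt/(Pplat − PEEP) = 565.0 / (14 − 5) = 565.0/9.0 = 62.778 mL/cmH2O.
τ = R × C = 5.625 × 0.06278 L/cmH2O = 0.3531 s.
Fraction remaining = e^(−Te/τ) = e^(−0.66/0.3531) = 0.1543.
Trapped volume = 565.0 × 0.1543 = 87.18 mL.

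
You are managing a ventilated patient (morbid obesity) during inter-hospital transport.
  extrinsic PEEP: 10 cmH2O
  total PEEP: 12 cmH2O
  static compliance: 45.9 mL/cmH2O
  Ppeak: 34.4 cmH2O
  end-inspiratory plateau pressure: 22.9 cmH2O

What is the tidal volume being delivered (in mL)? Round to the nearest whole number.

End-expiratory occlusion gives total PEEP = 12 cmH2O (intrinsic PEEP = 12 − 10 = 2). Use total PEEP for the elastic gradient.
Vt = Cstat × (Pplat − PEEPtotal) = 45.9 × (22.9 − 12) = 45.9 × 10.9 = 500.31 mL.

500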